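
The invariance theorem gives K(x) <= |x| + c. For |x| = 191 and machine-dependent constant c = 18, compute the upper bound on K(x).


K(x) <= |x| + c = 191 + 18 = 209

209


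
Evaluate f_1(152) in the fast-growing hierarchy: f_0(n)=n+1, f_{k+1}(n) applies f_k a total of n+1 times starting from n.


f_1(152) = f_0^153(152)
f_0 adds 1 each time, applied 153 times.
f_1(152) = 152 + 153 = 305

305


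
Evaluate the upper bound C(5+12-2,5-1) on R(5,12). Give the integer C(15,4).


R(5,12) <= C(5+12-2, 5-1) = C(15, 4)
C(15, 4) = 15! / (4! * 11!)
= 1365

1365


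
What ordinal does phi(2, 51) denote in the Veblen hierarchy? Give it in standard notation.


phi(2, 51):
phi(2, beta) = zeta_beta (the beta-th zeta number, fixed point of epsilon).
phi(2, 51) = zeta_51

zeta_51


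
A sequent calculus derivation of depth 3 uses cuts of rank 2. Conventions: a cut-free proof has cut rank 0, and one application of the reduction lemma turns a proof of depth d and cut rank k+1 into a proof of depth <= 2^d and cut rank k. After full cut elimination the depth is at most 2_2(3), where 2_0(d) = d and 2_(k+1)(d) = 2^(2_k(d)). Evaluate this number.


Each rank reduction sends depth d to at most 2^d; cut rank r needs r reductions.
2_0(3) = 3
2_1(3) = 2^3 = 8
2_2(3) = 2^8 = 256
Cut-free depth bound = 256

256


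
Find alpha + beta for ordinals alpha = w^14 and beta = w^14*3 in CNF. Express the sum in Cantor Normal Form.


Ordinal addition w^14 + w^14*3:
Both terms have the same exponent 14.
w^e*c + w^e*d = w^e*(c+d).
Result = w^14*(1+3) = w^14*4

w^14*4


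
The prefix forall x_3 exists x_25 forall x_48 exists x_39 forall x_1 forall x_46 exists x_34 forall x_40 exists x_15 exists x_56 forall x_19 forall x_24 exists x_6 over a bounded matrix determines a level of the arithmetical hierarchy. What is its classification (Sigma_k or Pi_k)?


Leading quantifier is forall, so the class is Pi.
Number of quantifier blocks = alternations + 1 = 9 + 1 = 10.
Classification: Pi_10

Pi_10


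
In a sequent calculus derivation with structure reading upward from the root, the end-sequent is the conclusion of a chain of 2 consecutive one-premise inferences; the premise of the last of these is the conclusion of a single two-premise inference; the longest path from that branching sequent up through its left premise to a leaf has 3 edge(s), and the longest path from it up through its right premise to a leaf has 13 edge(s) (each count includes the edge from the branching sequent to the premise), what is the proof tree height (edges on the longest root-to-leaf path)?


Longest path through the left premise: 3 edges (measured from the branching sequent)
Longest path through the right premise: 13 edges
Height of the subtree rooted at the branching sequent: max(3, 13) = 13
The branching sequent sits 2 edges above the root (the chain of one-premise inferences), so height = 13 + 2 = 15

15


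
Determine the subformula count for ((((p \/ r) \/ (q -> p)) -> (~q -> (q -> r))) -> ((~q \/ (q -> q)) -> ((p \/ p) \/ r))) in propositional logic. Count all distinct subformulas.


Formula: ((((p \/ r) \/ (q -> p)) -> (~q -> (q -> r))) -> ((~q \/ (q -> q)) -> ((p \/ p) \/ r)))
Subformulas found:
  1. r
  2. q
  3. p
  4. ~q
  5. (p \/ p)
  6. (q -> p)
  7. (q -> q)
  8. (q -> r)
  9. (p \/ r)
  10. ((p \/ p) \/ r)
  11. (~q -> (q -> r))
  12. (~q \/ (q -> q))
  13. ((p \/ r) \/ (q -> p))
  14. ((~q \/ (q -> q)) -> ((p \/ p) \/ r))
  15. (((p \/ r) \/ (q -> p)) -> (~q -> (q -> r)))
  16. ((((p \/ r) \/ (q -> p)) -> (~q -> (q -> r))) -> ((~q \/ (q -> q)) -> ((p \/ p) \/ r)))
Total distinct subformulas = 16

16


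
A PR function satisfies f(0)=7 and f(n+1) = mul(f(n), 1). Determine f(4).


f(0) = 7
f(1) = mul(f(0), 1) = mul(7, 1) = 7
f(2) = mul(f(1), 1) = mul(7, 1) = 7
f(3) = mul(f(2), 1) = mul(7, 1) = 7
f(4) = mul(f(3), 1) = mul(7, 1) = 7


7


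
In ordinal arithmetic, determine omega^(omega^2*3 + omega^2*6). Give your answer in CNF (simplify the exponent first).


omega^(omega^2*3 + omega^2*6):
Both terms of the exponent have the same exponent 2, so they merge: omega^2*3 + omega^2*6 = omega^2*(3+6) = omega^2*9.
omega raised to a CNF ordinal is a single CNF term: Result = omega^(omega^2*9)

omega^(omega^2*9)


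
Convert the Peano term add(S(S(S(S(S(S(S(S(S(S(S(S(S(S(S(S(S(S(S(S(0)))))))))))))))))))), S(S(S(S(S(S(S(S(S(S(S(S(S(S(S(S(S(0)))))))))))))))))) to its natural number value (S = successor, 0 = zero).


add(S^20(0), S^17(0)):
S^20(0) = 20
S^17(0) = 17
20 + 17 = 37

37


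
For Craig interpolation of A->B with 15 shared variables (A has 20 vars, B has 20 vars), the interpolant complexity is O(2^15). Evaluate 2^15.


Shared atoms = 15
Craig interpolant size bound = 2^15
= 32768

32768


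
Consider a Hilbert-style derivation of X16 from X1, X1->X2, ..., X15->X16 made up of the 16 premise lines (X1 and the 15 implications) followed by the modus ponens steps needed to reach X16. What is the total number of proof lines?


We have 16 premise lines: X1 and 15 implications.
Each implication is detached once by MP, giving 15 MP lines.
16 premise lines + 15 MP lines = 31 total lines.

31


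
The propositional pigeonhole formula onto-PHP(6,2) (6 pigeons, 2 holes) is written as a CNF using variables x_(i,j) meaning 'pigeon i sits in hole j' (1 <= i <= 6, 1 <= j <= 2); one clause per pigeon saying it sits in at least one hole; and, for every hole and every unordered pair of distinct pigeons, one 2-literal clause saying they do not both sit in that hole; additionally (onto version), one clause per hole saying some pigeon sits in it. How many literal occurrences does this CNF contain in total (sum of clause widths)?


onto-PHP(6,2): 6 pigeons, 2 holes, 6*2 = 12 variables.
- pigeon clauses: one per pigeon -> 6 clauses of width 2 -> 12 literals
- hole clauses: 2 holes * C(6,2) = 2 * 15 -> 30 clauses of width 2 -> 60 literals
- onto clauses: one per hole -> 2 clauses of width 6 -> 12 literals
Total literal occurrences = 12 + 60 + 12 = 84

84


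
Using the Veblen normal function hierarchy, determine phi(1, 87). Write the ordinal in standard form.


phi(1, 87):
phi(1, beta) = epsilon_beta (the beta-th epsilon number).
phi(1, 87) = epsilon_87

epsilon_87


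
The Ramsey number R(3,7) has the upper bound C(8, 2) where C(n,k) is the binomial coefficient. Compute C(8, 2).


R(3,7) <= C(3+7-2, 3-1) = C(8, 2)
C(8, 2) = 8! / (2! * 6!)
= 28

28


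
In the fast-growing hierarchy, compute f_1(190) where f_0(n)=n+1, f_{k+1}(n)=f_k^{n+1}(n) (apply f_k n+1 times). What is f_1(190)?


f_1(190) = f_0^191(190)
f_0 adds 1 each time, applied 191 times.
f_1(190) = 190 + 191 = 381

381


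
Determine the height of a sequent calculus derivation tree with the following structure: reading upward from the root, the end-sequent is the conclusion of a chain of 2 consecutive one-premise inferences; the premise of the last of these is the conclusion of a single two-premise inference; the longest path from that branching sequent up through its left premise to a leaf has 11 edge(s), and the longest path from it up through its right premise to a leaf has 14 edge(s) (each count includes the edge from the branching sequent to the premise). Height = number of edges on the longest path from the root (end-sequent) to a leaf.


Longest path through the left premise: 11 edges (measured from the branching sequent)
Longest path through the right premise: 14 edges
Height of the subtree rooted at the branching sequent: max(11, 14) = 14
The branching sequent sits 2 edges above the root (the chain of one-premise inferences), so height = 14 + 2 = 16

16


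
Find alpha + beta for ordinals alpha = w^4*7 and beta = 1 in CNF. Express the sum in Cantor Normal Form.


Ordinal addition w^4*7 + 1:
Leading exponent of alpha (4) > leading exponent of beta (0).
Since alpha's term has higher exponent than beta's leading term,
the sum is simply alpha followed by beta.
Result = w^4*7 + 1

w^4*7 + 1


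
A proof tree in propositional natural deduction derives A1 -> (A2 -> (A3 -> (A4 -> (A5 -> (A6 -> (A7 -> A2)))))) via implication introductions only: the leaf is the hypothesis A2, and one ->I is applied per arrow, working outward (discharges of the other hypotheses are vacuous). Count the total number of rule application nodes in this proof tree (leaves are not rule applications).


The formula has 7 arrows (->); its innermost consequent A2 is one of the antecedents,
so the proof starts from the hypothesis leaf A2 (not a rule application) and closes one arrow per ->I.
Building A1 -> (A2 -> (A3 -> (A4 -> (A5 -> (A6 -> (A7 -> A2)))))) therefore takes 7 nested implication introductions.
Total inference nodes = 7

7


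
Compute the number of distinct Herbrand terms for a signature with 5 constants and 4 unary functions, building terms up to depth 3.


Herbrand terms by depth:
Depth 0: 5 constants
Depth 1: 20 new terms (running total: 25)
Depth 2: 80 new terms (running total: 105)
Depth 3: 320 new terms (running total: 425)
Total distinct ground terms = 425

425


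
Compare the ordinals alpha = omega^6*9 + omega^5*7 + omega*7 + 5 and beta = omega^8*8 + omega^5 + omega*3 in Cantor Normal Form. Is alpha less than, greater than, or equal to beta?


Compare term by term from highest exponent:
alpha = omega^6*9 + omega^5*7 + omega*7 + 5
beta = omega^8*8 + omega^5 + omega*3
Term 1: alpha has omega^6*9, beta has omega^8*8
Term 2: alpha has omega^5*7, beta has omega^5*1
Term 3: alpha has omega^1*7, beta has omega^1*3
Term 4: alpha has omega^0*5, beta has omega^0*0
Result: alpha < beta

alpha < beta


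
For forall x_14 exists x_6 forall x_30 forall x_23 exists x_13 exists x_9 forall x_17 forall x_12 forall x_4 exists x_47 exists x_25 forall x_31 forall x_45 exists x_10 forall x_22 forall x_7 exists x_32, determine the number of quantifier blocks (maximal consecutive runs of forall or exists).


Alternations = 9.
Blocks = alternations + 1 = 10

10


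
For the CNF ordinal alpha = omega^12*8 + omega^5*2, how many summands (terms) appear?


CNF: omega^12*8 + omega^5*2
Count the summands separated by '+':
  term 1: omega^12*8
  term 2: omega^5*2
Total terms = 2

2


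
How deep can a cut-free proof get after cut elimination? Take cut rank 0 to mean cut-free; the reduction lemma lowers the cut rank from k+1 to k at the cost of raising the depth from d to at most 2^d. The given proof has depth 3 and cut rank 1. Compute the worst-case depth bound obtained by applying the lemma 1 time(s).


Each rank reduction sends depth d to at most 2^d; cut rank r needs r reductions.
2_0(3) = 3
2_1(3) = 2^3 = 8
Cut-free depth bound = 8

8


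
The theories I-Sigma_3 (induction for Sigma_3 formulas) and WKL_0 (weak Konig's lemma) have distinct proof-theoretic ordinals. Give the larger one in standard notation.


Proof-theoretic ordinal of I-Sigma_3 (induction for Sigma_3 formulas): omega^(omega^(omega^omega))
Proof-theoretic ordinal of WKL_0 (weak Konig's lemma): omega^omega
Comparing: omega^omega < omega^(omega^(omega^omega)).
The larger ordinal is omega^(omega^(omega^omega)) (from I-Sigma_3 (induction for Sigma_3 formulas)).

omega^(omega^(omega^omega))


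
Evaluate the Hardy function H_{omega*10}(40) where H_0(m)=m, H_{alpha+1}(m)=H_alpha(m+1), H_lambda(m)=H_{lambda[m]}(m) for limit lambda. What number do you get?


H_{omega*10}(40):
For the Hardy hierarchy, H_{omega*k}(n) = 2^k * n.
2^10 = 1024.
1024 * 40 = 40960

40960


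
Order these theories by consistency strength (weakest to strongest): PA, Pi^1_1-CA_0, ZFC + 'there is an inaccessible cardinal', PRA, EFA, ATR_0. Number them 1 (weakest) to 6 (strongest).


Ordering by consistency strength:
1. EFA
2. PRA
3. PA
4. ATR_0
5. Pi^1_1-CA_0
6. ZFC + 'there is an inaccessible cardinal'


PA=3, Pi^1_1-CA_0=5, ZFC + 'there is an inaccessible cardinal'=6, PRA=2, EFA=1, ATR_0=4


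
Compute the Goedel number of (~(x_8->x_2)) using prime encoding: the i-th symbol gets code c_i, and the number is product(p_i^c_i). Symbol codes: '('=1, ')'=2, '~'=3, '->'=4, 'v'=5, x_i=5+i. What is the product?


Formula: (~(x_8->x_2))
Symbol codes: [1, 3, 1, 13, 4, 7, 2, 2]
Primes: [2, 3, 5, 7, 11, 13, 17, 19]
p_1^1 = 2^1 = 2
p_2^3 = 3^3 = 27
p_3^1 = 5^1 = 5
p_4^13 = 7^13 = 96889010407
p_5^4 = 11^4 = 14641
p_6^7 = 13^7 = 62748517
p_7^2 = 17^2 = 289
p_8^2 = 19^2 = 361
Product = 2507364864215070417132457452570

2507364864215070417132457452570


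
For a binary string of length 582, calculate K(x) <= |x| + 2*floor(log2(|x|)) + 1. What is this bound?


floor(log2(582)) = 9
2 * 9 = 18
K(x) <= 582 + 18 + 1 = 601

601


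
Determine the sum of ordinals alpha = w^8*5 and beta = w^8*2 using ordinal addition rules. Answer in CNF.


Ordinal addition w^8*5 + w^8*2:
Both terms have the same exponent 8.
w^e*c + w^e*d = w^e*(c+d).
Result = w^8*(5+2) = w^8*7

w^8*7


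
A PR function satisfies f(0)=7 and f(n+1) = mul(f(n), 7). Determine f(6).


f(0) = 7
f(1) = mul(f(0), 7) = mul(7, 7) = 49
f(2) = mul(f(1), 7) = mul(49, 7) = 343
f(3) = mul(f(2), 7) = mul(343, 7) = 2401
f(4) = mul(f(3), 7) = mul(2401, 7) = 16807
f(5) = mul(f(4), 7) = mul(16807, 7) = 117649
f(6) = mul(f(5), 7) = mul(117649, 7) = 823543


823543


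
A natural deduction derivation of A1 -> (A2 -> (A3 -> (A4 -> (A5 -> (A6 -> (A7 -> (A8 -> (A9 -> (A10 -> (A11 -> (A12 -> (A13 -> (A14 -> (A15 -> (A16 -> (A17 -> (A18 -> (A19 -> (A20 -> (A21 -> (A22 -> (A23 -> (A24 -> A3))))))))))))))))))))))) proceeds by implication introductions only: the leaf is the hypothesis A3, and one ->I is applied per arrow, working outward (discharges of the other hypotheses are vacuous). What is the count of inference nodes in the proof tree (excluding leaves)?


The formula has 24 arrows (->); its innermost consequent A3 is one of the antecedents,
so the proof starts from the hypothesis leaf A3 (not a rule application) and closes one arrow per ->I.
Building A1 -> (A2 -> (A3 -> (A4 -> (A5 -> (A6 -> (A7 -> (A8 -> (A9 -> (A10 -> (A11 -> (A12 -> (A13 -> (A14 -> (A15 -> (A16 -> (A17 -> (A18 -> (A19 -> (A20 -> (A21 -> (A22 -> (A23 -> (A24 -> A3))))))))))))))))))))))) therefore takes 24 nested implication introductions.
Total inference nodes = 24

24


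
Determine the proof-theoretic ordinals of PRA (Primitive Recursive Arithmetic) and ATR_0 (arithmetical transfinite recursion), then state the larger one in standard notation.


Proof-theoretic ordinal of PRA (Primitive Recursive Arithmetic): omega^omega
Proof-theoretic ordinal of ATR_0 (arithmetical transfinite recursion): Gamma_0
Comparing: omega^omega < Gamma_0.
The larger ordinal is Gamma_0 (from ATR_0 (arithmetical transfinite recursion)).

Gamma_0


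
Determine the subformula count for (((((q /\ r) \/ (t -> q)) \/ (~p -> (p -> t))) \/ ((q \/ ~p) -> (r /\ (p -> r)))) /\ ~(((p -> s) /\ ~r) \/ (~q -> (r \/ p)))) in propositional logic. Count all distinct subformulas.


Formula: (((((q /\ r) \/ (t -> q)) \/ (~p -> (p -> t))) \/ ((q \/ ~p) -> (r /\ (p -> r)))) /\ ~(((p -> s) /\ ~r) \/ (~q -> (r \/ p))))
Subformulas found:
  1. r
  2. q
  3. s
  4. t
  5. p
  6. ~p
  7. ~r
  8. ~q
  9. (p -> s)
  10. (t -> q)
  11. (q /\ r)
  12. (r \/ p)
  13. (p -> t)
  14. (p -> r)
  15. (q \/ ~p)
  16. (r /\ (p -> r))
  17. (~q -> (r \/ p))
  18. (~p -> (p -> t))
  19. ((p -> s) /\ ~r)
  20. ((q /\ r) \/ (t -> q))
  21. ((q \/ ~p) -> (r /\ (p -> r)))
  22. (((p -> s) /\ ~r) \/ (~q -> (r \/ p)))
  23. ~(((p -> s) /\ ~r) \/ (~q -> (r \/ p)))
  24. (((q /\ r) \/ (t -> q)) \/ (~p -> (p -> t)))
  25. ((((q /\ r) \/ (t -> q)) \/ (~p -> (p -> t))) \/ ((q \/ ~p) -> (r /\ (p -> r))))
  26. (((((q /\ r) \/ (t -> q)) \/ (~p -> (p -> t))) \/ ((q \/ ~p) -> (r /\ (p -> r)))) /\ ~(((p -> s) /\ ~r) \/ (~q -> (r \/ p))))
Total distinct subformulas = 26

26


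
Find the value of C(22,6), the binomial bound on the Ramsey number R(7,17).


R(7,17) <= C(7+17-2, 7-1) = C(22, 6)
C(22, 6) = 22! / (6! * 16!)
= 74613

74613


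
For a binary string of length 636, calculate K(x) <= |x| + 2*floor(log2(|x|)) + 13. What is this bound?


floor(log2(636)) = 9
2 * 9 = 18
K(x) <= 636 + 18 + 13 = 667

667


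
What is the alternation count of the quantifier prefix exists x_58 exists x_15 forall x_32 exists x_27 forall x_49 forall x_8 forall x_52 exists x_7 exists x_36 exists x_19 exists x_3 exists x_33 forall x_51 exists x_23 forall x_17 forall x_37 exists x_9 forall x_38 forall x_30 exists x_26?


Walk the prefix and count type changes:
  position 1: exists -> exists
  position 2: exists -> forall <-- alternation
  position 3: forall -> exists <-- alternation
  position 4: exists -> forall <-- alternation
  position 5: forall -> forall
  position 6: forall -> forall
  position 7: forall -> exists <-- alternation
  position 8: exists -> exists
  position 9: exists -> exists
  position 10: exists -> exists
  position 11: exists -> exists
  position 12: exists -> forall <-- alternation
  position 13: forall -> exists <-- alternation
  position 14: exists -> forall <-- alternation
  position 15: forall -> forall
  position 16: forall -> exists <-- alternation
  position 17: exists -> forall <-- alternation
  position 18: forall -> forall
  position 19: forall -> exists <-- alternation
Total alternations = 10

10


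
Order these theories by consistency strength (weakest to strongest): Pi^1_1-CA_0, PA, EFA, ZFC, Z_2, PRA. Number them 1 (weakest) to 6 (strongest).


Ordering by consistency strength:
1. EFA
2. PRA
3. PA
4. Pi^1_1-CA_0
5. Z_2
6. ZFC


Pi^1_1-CA_0=4, PA=3, EFA=1, ZFC=6, Z_2=5, PRA=2


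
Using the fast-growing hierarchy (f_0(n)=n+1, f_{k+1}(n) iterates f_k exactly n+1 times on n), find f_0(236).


f_0(236) = 236 + 1 = 237

237


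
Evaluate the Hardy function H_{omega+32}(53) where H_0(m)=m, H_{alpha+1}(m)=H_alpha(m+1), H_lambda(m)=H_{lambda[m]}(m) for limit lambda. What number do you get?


H_{omega+32}(53):
Unwind the 32 successor steps: H_{omega+32}(53) = H_omega(53+32) = H_omega(85).
H_omega(m) = H_m(m) = m + m = 2m.
Result = 2 * 85 = 170

170


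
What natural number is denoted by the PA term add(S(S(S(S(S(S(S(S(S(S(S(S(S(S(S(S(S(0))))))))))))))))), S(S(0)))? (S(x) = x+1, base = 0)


add(S^17(0), S^2(0)):
S^17(0) = 17
S^2(0) = 2
17 + 2 = 19

19


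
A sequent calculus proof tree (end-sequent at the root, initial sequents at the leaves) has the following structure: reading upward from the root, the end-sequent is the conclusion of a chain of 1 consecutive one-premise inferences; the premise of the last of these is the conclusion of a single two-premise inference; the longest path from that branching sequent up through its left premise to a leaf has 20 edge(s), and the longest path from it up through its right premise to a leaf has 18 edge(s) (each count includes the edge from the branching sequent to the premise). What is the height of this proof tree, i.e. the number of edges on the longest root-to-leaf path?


Longest path through the left premise: 20 edges (measured from the branching sequent)
Longest path through the right premise: 18 edges
Height of the subtree rooted at the branching sequent: max(20, 18) = 20
The branching sequent sits 1 edges above the root (the chain of one-premise inferences), so height = 20 + 1 = 21

21


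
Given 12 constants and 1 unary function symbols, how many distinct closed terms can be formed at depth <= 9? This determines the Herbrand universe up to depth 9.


Herbrand terms by depth:
Depth 0: 12 constants
Depth 1: 12 new terms (running total: 24)
Depth 2: 12 new terms (running total: 36)
Depth 3: 12 new terms (running total: 48)
Depth 4: 12 new terms (running total: 60)
Depth 5: 12 new terms (running total: 72)
Depth 6: 12 new terms (running total: 84)
Depth 7: 12 new terms (running total: 96)
Depth 8: 12 new terms (running total: 108)
Depth 9: 12 new terms (running total: 120)
Total distinct ground terms = 120

120


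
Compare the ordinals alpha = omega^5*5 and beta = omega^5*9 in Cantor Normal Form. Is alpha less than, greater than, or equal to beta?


Compare term by term from highest exponent:
alpha = omega^5*5
beta = omega^5*9
Term 1: alpha has omega^5*5, beta has omega^5*9
Result: alpha < beta

alpha < beta


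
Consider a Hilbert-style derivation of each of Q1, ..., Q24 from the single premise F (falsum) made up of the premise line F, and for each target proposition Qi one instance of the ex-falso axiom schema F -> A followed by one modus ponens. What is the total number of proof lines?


Ex falso, line by line:
- 1 premise line (F)
- 24 targets, each needing 1 axiom instance (F -> Qi) + 1 MP = 2 lines: 2 * 24 = 48
Total = 1 + 48 = 49 lines.

49


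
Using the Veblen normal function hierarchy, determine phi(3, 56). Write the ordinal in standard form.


phi(3, 56):
phi(3, beta) = eta_beta (the beta-th eta number, fixed point of zeta).
phi(3, 56) = eta_56

eta_56


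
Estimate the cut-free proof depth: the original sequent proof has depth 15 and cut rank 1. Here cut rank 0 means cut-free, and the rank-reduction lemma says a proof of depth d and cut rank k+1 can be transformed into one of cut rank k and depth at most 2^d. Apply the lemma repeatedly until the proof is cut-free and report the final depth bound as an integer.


Each rank reduction sends depth d to at most 2^d; cut rank r needs r reductions.
2_0(15) = 15
2_1(15) = 2^15 = 32768
Cut-free depth bound = 32768

32768


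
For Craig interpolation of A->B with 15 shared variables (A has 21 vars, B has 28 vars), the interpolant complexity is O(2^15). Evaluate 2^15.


Shared atoms = 15
Craig interpolant size bound = 2^15
= 32768

32768


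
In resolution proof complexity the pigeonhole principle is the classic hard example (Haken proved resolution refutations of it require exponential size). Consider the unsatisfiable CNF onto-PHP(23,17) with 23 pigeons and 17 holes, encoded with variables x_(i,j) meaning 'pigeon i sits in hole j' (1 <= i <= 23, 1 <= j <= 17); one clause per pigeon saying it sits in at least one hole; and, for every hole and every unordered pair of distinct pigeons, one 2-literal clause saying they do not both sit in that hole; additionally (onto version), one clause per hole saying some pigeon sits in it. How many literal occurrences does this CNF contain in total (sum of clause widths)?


onto-PHP(23,17): 23 pigeons, 17 holes, 23*17 = 391 variables.
- pigeon clauses: one per pigeon -> 23 clauses of width 17 -> 391 literals
- hole clauses: 17 holes * C(23,2) = 17 * 253 -> 4301 clauses of width 2 -> 8602 literals
- onto clauses: one per hole -> 17 clauses of width 23 -> 391 literals
Total literal occurrences = 391 + 8602 + 391 = 9384

9384


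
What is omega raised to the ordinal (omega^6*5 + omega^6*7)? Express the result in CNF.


omega^(omega^6*5 + omega^6*7):
Both terms of the exponent have the same exponent 6, so they merge: omega^6*5 + omega^6*7 = omega^6*(5+7) = omega^6*12.
omega raised to a CNF ordinal is a single CNF term: Result = omega^(omega^6*12)

omega^(omega^6*12)


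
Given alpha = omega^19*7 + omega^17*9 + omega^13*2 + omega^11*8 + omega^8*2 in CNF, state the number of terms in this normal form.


CNF: omega^19*7 + omega^17*9 + omega^13*2 + omega^11*8 + omega^8*2
Count the summands separated by '+':
  term 1: omega^19*7
  term 2: omega^17*9
  term 3: omega^13*2
  term 4: omega^11*8
  term 5: omega^8*2
Total terms = 5

5


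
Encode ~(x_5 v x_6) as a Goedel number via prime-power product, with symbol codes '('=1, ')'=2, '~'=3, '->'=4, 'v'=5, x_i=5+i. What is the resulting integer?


Formula: ~(x_5 v x_6)
Symbol codes: [3, 1, 10, 5, 11, 2]
Primes: [2, 3, 5, 7, 11, 13]
p_1^3 = 2^3 = 8
p_2^1 = 3^1 = 3
p_3^10 = 5^10 = 9765625
p_4^5 = 7^5 = 16807
p_5^11 = 11^11 = 285311670611
p_6^2 = 13^2 = 169
Product = 189936191930879065546875000

189936191930879065546875000


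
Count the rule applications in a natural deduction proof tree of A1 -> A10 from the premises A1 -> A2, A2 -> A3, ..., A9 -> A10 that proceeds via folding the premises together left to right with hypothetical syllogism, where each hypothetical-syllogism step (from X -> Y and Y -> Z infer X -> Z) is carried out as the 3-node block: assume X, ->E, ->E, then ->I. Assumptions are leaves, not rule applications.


There are 9 premises in the chain. The first HS step combines premises 1 and 2; each further premise needs one more HS step.
So 9 premises require 9 - 1 = 8 hypothetical-syllogism steps.
Each HS step uses 3 inference nodes (->E, ->E, ->I).
8 * 3 = 24 total inference nodes.

24


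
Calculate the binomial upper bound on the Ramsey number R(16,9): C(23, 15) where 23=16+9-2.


R(16,9) <= C(16+9-2, 16-1) = C(23, 15)
C(23, 15) = 23! / (15! * 8!)
= 490314

490314


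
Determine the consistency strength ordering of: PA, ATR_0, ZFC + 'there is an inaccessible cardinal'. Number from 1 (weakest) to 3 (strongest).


Ordering by consistency strength:
1. PA
2. ATR_0
3. ZFC + 'there is an inaccessible cardinal'


PA=1, ATR_0=2, ZFC + 'there is an inaccessible cardinal'=3


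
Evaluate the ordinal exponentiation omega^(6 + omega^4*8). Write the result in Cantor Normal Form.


omega^(6 + omega^4*8):
In ordinal addition a term is absorbed by a following term of strictly larger exponent: 0 < 4, so 6 + omega^4*8 = omega^4*8.
omega raised to a CNF ordinal is a single CNF term: Result = omega^(omega^4*8)

omega^(omega^4*8)


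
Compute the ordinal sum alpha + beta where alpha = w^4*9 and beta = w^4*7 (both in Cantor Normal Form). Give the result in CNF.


Ordinal addition w^4*9 + w^4*7:
Both terms have the same exponent 4.
w^e*c + w^e*d = w^e*(c+d).
Result = w^4*(9+7) = w^4*16

w^4*16


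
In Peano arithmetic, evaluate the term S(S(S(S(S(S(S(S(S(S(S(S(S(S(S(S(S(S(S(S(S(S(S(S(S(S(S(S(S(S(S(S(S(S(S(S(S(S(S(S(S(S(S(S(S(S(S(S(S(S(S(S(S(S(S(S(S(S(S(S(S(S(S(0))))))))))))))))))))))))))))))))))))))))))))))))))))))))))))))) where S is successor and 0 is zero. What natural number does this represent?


Counting successors applied to 0:
63 applications of S to 0 = 63

63


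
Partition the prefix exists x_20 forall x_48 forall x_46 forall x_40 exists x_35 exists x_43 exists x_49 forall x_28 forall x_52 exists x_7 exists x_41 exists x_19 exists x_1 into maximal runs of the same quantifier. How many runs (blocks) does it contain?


Alternations = 4.
Blocks = alternations + 1 = 5

5


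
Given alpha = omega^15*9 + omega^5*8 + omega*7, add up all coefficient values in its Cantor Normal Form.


CNF: omega^15*9 + omega^5*8 + omega*7
Coefficients: 9 + 8 + 7 = 24

24


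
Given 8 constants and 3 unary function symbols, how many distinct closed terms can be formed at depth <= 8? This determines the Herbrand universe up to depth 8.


Herbrand terms by depth:
Depth 0: 8 constants
Depth 1: 24 new terms (running total: 32)
Depth 2: 72 new terms (running total: 104)
Depth 3: 216 new terms (running total: 320)
Depth 4: 648 new terms (running total: 968)
Depth 5: 1944 new terms (running total: 2912)
Depth 6: 5832 new terms (running total: 8744)
Depth 7: 17496 new terms (running total: 26240)
Depth 8: 52488 new terms (running total: 78728)
Total distinct ground terms = 78728

78728


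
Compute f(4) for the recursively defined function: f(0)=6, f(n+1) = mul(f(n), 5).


f(0) = 6
f(1) = mul(f(0), 5) = mul(6, 5) = 30
f(2) = mul(f(1), 5) = mul(30, 5) = 150
f(3) = mul(f(2), 5) = mul(150, 5) = 750
f(4) = mul(f(3), 5) = mul(750, 5) = 3750


3750


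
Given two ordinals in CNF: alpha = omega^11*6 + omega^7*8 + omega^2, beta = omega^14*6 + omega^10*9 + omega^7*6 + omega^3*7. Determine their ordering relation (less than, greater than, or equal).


Compare term by term from highest exponent:
alpha = omega^11*6 + omega^7*8 + omega^2
beta = omega^14*6 + omega^10*9 + omega^7*6 + omega^3*7
Term 1: alpha has omega^11*6, beta has omega^14*6
Term 2: alpha has omega^7*8, beta has omega^10*9
Term 3: alpha has omega^2*1, beta has omega^7*6
Term 4: alpha has omega^0*0, beta has omega^3*7
Result: alpha < beta

alpha < beta


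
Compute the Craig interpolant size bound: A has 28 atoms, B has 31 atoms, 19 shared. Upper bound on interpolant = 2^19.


Shared atoms = 19
Craig interpolant size bound = 2^19
= 524288

524288


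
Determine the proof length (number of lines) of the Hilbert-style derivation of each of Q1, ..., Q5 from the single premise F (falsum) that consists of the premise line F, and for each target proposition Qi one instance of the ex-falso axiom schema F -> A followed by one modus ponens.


Ex falso, line by line:
- 1 premise line (F)
- 5 targets, each needing 1 axiom instance (F -> Qi) + 1 MP = 2 lines: 2 * 5 = 10
Total = 1 + 10 = 11 lines.

11


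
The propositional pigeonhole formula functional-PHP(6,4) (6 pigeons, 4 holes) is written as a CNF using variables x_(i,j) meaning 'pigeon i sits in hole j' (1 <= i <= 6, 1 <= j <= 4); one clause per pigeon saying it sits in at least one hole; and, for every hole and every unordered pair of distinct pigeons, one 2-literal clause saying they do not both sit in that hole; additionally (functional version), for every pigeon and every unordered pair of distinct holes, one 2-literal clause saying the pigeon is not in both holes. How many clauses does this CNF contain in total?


functional-PHP(6,4): 6 pigeons, 4 holes, 6*4 = 24 variables.
- pigeon clauses: one per pigeon -> 6 clauses
- hole clauses: 4 holes * C(6,2) = 4 * 15 -> 60 clauses
- functional clauses: 6 pigeons * C(4,2) = 6 * 6 -> 36 clauses
Total clauses = 6 + 60 + 36 = 102

102


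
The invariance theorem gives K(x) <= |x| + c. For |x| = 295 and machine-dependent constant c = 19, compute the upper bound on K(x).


K(x) <= |x| + c = 295 + 19 = 314

314


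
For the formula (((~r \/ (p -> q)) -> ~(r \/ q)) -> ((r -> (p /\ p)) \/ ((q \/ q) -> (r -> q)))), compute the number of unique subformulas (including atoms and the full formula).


Formula: (((~r \/ (p -> q)) -> ~(r \/ q)) -> ((r -> (p /\ p)) \/ ((q \/ q) -> (r -> q))))
Subformulas found:
  1. r
  2. q
  3. p
  4. ~r
  5. (r -> q)
  6. (r \/ q)
  7. (p /\ p)
  8. (p -> q)
  9. (q \/ q)
  10. ~(r \/ q)
  11. (r -> (p /\ p))
  12. (~r \/ (p -> q))
  13. ((q \/ q) -> (r -> q))
  14. ((~r \/ (p -> q)) -> ~(r \/ q))
  15. ((r -> (p /\ p)) \/ ((q \/ q) -> (r -> q)))
  16. (((~r \/ (p -> q)) -> ~(r \/ q)) -> ((r -> (p /\ p)) \/ ((q \/ q) -> (r -> q))))
Total distinct subformulas = 16

16


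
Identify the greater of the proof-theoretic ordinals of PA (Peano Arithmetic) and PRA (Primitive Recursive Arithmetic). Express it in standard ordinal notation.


Proof-theoretic ordinal of PA (Peano Arithmetic): epsilon_0
Proof-theoretic ordinal of PRA (Primitive Recursive Arithmetic): omega^omega
Comparing: omega^omega < epsilon_0.
The larger ordinal is epsilon_0 (from PA (Peano Arithmetic)).

epsilon_0


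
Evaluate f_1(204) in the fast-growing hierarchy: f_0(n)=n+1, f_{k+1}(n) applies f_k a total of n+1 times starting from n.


f_1(204) = f_0^205(204)
f_0 adds 1 each time, applied 205 times.
f_1(204) = 204 + 205 = 409

409


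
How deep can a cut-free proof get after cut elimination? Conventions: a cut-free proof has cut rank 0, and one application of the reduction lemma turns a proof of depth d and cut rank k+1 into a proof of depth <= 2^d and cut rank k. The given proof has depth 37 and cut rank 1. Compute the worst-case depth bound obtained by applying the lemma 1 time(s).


Each rank reduction sends depth d to at most 2^d; cut rank r needs r reductions.
2_0(37) = 37
2_1(37) = 2^37 = 137438953472
Cut-free depth bound = 137438953472

137438953472


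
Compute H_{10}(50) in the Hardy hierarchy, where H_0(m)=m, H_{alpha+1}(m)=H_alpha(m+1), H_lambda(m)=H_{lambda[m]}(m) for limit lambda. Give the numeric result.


H_10(50):
For finite ordinals k, H_k(n) = n + k (each successor step adds 1).
H_10(50) = 50 + 10 = 60

60


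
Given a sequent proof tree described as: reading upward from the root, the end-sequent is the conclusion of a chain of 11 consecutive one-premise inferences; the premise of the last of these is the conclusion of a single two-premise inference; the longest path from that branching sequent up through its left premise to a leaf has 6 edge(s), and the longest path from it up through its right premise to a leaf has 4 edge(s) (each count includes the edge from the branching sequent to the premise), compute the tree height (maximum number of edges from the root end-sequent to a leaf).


Longest path through the left premise: 6 edges (measured from the branching sequent)
Longest path through the right premise: 4 edges
Height of the subtree rooted at the branching sequent: max(6, 4) = 6
The branching sequent sits 11 edges above the root (the chain of one-premise inferences), so height = 6 + 11 = 17

17


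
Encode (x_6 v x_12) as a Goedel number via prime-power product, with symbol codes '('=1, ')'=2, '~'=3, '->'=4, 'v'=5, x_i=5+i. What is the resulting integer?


Formula: (x_6 v x_12)
Symbol codes: [1, 11, 5, 17, 2]
Primes: [2, 3, 5, 7, 11]
p_1^1 = 2^1 = 2
p_2^11 = 3^11 = 177147
p_3^5 = 5^5 = 3125
p_4^17 = 7^17 = 232630513987207
p_5^2 = 11^2 = 121
Product = 31164909481351892311931250

31164909481351892311931250


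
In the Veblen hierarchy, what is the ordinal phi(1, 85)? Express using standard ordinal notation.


phi(1, 85):
phi(1, beta) = epsilon_beta (the beta-th epsilon number).
phi(1, 85) = epsilon_85

epsilon_85


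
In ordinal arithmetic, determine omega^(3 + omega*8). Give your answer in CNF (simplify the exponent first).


omega^(3 + omega*8):
In ordinal addition a term is absorbed by a following term of strictly larger exponent: 0 < 1, so 3 + omega*8 = omega*8.
omega raised to a CNF ordinal is a single CNF term: Result = omega^(omega*8)

omega^(omega*8)


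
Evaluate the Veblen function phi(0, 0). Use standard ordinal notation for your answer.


phi(0, 0):
phi(0, beta) = omega^beta by definition.
phi(0, 0) = omega^0

1


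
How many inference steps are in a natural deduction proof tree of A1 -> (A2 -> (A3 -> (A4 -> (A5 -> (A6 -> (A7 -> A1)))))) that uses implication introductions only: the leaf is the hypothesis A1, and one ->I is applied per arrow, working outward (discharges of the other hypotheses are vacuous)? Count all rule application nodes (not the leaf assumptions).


The formula has 7 arrows (->); its innermost consequent A1 is one of the antecedents,
so the proof starts from the hypothesis leaf A1 (not a rule application) and closes one arrow per ->I.
Building A1 -> (A2 -> (A3 -> (A4 -> (A5 -> (A6 -> (A7 -> A1)))))) therefore takes 7 nested implication introductions.
Total inference nodes = 7

7


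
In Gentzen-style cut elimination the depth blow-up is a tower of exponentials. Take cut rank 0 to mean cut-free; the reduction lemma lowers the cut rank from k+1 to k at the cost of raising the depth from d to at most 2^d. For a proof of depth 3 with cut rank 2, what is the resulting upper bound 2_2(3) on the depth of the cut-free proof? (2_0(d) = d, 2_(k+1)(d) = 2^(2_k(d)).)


Each rank reduction sends depth d to at most 2^d; cut rank r needs r reductions.
2_0(3) = 3
2_1(3) = 2^3 = 8
2_2(3) = 2^8 = 256
Cut-free depth bound = 256

256


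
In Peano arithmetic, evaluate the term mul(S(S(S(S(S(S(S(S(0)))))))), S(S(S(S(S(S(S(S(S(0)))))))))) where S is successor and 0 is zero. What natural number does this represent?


mul(S^8(0), S^9(0)):
S^8(0) = 8
S^9(0) = 9
8 * 9 = 72

72


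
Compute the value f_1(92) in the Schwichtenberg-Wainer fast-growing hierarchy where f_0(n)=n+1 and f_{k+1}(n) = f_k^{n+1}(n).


f_1(92) = f_0^93(92)
f_0 adds 1 each time, applied 93 times.
f_1(92) = 92 + 93 = 185

185


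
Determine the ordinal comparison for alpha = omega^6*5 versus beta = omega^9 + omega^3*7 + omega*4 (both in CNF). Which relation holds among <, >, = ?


Compare term by term from highest exponent:
alpha = omega^6*5
beta = omega^9 + omega^3*7 + omega*4
Term 1: alpha has omega^6*5, beta has omega^9*1
Term 2: alpha has omega^0*0, beta has omega^3*7
Term 3: alpha has omega^0*0, beta has omega^1*4
Result: alpha < beta

alpha < beta


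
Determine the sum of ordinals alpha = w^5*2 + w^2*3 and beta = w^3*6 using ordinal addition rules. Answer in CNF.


Ordinal addition (w^5*2 + w^2*3) + w^3*6:
alpha's leading term has exponent 5 > beta's exponent 3, so it survives.
alpha's tail term has exponent 2 < beta's exponent 3, so it is absorbed by beta.
In ordinal addition, any term followed by a strictly larger-exponent term is absorbed.
Result = w^5*2 + w^3*6

w^5*2 + w^3*6


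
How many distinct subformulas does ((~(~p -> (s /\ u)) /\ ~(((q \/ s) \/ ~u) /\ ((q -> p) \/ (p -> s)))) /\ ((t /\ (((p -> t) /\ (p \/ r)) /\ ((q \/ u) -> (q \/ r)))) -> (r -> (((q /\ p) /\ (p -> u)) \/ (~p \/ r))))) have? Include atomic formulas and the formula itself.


Formula: ((~(~p -> (s /\ u)) /\ ~(((q \/ s) \/ ~u) /\ ((q -> p) \/ (p -> s)))) /\ ((t /\ (((p -> t) /\ (p \/ r)) /\ ((q \/ u) -> (q \/ r)))) -> (r -> (((q /\ p) /\ (p -> u)) \/ (~p \/ r)))))
Subformulas found:
  1. r
  2. p
  3. u
  4. q
  5. s
  6. t
  7. ~p
  8. ~u
  9. (q /\ p)
  10. (s /\ u)
  11. (q \/ u)
  12. (q -> p)
  13. (q \/ s)
  14. (p -> s)
  15. (p -> u)
  16. (q \/ r)
  17. (p -> t)
  18. (p \/ r)
  19. (~p \/ r)
  20. ((q \/ s) \/ ~u)
  21. (~p -> (s /\ u))
  22. ~(~p -> (s /\ u))
  23. ((q -> p) \/ (p -> s))
  24. ((q /\ p) /\ (p -> u))
  25. ((p -> t) /\ (p \/ r))
  26. ((q \/ u) -> (q \/ r))
  27. (((q /\ p) /\ (p -> u)) \/ (~p \/ r))
  28. (((q \/ s) \/ ~u) /\ ((q -> p) \/ (p -> s)))
  29. (r -> (((q /\ p) /\ (p -> u)) \/ (~p \/ r)))
  30. ~(((q \/ s) \/ ~u) /\ ((q -> p) \/ (p -> s)))
  31. (((p -> t) /\ (p \/ r)) /\ ((q \/ u) -> (q \/ r)))
  32. (t /\ (((p -> t) /\ (p \/ r)) /\ ((q \/ u) -> (q \/ r))))
  33. (~(~p -> (s /\ u)) /\ ~(((q \/ s) \/ ~u) /\ ((q -> p) \/ (p -> s))))
  34. ((t /\ (((p -> t) /\ (p \/ r)) /\ ((q \/ u) -> (q \/ r)))) -> (r -> (((q /\ p) /\ (p -> u)) \/ (~p \/ r))))
  35. ((~(~p -> (s /\ u)) /\ ~(((q \/ s) \/ ~u) /\ ((q -> p) \/ (p -> s)))) /\ ((t /\ (((p -> t) /\ (p \/ r)) /\ ((q \/ u) -> (q \/ r)))) -> (r -> (((q /\ p) /\ (p -> u)) \/ (~p \/ r)))))
Total distinct subformulas = 35

35


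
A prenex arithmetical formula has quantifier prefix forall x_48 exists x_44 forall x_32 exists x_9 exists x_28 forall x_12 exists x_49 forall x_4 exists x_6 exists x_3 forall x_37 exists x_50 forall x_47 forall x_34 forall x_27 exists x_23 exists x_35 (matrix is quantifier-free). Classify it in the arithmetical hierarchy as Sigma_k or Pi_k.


Leading quantifier is forall, so the class is Pi.
Number of quantifier blocks = alternations + 1 = 11 + 1 = 12.
Classification: Pi_12

Pi_12


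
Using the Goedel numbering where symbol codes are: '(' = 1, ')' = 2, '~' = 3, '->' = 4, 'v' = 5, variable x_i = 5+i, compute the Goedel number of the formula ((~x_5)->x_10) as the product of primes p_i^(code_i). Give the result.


Formula: ((~x_5)->x_10)
Symbol codes: [1, 1, 3, 10, 2, 4, 15, 2]
Primes: [2, 3, 5, 7, 11, 13, 17, 19]
p_1^1 = 2^1 = 2
p_2^1 = 3^1 = 3
p_3^3 = 5^3 = 125
p_4^10 = 7^10 = 282475249
p_5^2 = 11^2 = 121
p_6^4 = 13^4 = 28561
p_7^15 = 17^15 = 2862423051509815793
p_8^2 = 19^2 = 361
Product = 756556672058452915443170827121975052750

756556672058452915443170827121975052750


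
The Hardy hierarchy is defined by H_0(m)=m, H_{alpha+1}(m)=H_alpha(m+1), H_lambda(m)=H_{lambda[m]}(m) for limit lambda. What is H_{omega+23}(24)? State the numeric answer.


H_{omega+23}(24):
Unwind the 23 successor steps: H_{omega+23}(24) = H_omega(24+23) = H_omega(47).
H_omega(m) = H_m(m) = m + m = 2m.
Result = 2 * 47 = 94

94


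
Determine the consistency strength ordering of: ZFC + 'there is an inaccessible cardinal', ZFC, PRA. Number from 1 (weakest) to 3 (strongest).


Ordering by consistency strength:
1. PRA
2. ZFC
3. ZFC + 'there is an inaccessible cardinal'


ZFC + 'there is an inaccessible cardinal'=3, ZFC=2, PRA=1


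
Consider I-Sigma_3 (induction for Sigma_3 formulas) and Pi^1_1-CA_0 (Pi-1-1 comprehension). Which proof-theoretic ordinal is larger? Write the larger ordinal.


Proof-theoretic ordinal of I-Sigma_3 (induction for Sigma_3 formulas): omega^(omega^(omega^omega))
Proof-theoretic ordinal of Pi^1_1-CA_0 (Pi-1-1 comprehension): psi_0(Omega_omega)
Comparing: omega^(omega^(omega^omega)) < psi_0(Omega_omega).
The larger ordinal is psi_0(Omega_omega) (from Pi^1_1-CA_0 (Pi-1-1 comprehension)).

psi_0(Omega_omega)
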